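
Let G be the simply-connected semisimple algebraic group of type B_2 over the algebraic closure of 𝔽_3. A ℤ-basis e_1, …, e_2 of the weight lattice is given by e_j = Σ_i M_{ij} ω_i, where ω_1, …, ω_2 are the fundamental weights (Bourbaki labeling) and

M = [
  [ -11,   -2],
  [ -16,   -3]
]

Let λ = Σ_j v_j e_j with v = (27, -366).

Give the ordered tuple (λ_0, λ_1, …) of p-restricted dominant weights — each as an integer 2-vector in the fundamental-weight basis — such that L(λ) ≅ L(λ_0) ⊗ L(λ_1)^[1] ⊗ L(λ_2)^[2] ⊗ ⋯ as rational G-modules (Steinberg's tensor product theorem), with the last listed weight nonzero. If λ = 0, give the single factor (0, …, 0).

((0, 0), (1, 0), (0, 2), (1, 0), (2, 2), (1, 2))

ω-coordinates c = M·v, v = (27, -366):
  c_1 = -11*27 + -2*-366 = 435
  c_2 = -16*27 + -3*-366 = 666
Base-3 expansion of each c_i:
  c_1 = 435 = 0·3^0 + 1·3^1 + 0·3^2 + 1·3^3 + 2·3^4 + 1·3^5
  c_2 = 666 = 0·3^0 + 0·3^1 + 2·3^2 + 0·3^3 + 2·3^4 + 2·3^5
λ_0 = (0, 0)
λ_1 = (1, 0)
λ_2 = (0, 2)
λ_3 = (1, 0)
λ_4 = (2, 2)
λ_5 = (1, 2)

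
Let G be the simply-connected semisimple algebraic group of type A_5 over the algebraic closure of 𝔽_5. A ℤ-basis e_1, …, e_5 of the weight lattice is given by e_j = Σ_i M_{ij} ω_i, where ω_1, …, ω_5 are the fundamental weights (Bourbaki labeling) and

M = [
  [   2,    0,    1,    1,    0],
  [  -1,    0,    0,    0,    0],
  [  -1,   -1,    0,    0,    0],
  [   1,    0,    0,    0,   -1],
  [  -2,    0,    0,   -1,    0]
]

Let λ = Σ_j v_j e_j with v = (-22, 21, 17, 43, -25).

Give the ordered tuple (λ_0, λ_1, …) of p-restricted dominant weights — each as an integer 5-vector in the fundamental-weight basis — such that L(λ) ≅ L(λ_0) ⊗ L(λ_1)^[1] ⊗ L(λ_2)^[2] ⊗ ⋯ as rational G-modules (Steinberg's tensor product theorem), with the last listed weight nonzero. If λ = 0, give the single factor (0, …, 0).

((1, 2, 1, 3, 1), (3, 4, 0, 0, 0))

Change of basis e → ω: c = M·v where v = (-22, 21, 17, 43, -25):
  c_1 = (2)·(-22) + 0·21 + 1·17 + 1·43 + (0)·(-25) = 16
  c_2 = (-1)·(-22) + 0·21 + 0·17 + 0·43 + (0)·(-25) = 22
  c_3 = (-1)·(-22) + (-1)·(21) + 0·17 + 0·43 + (0)·(-25) = 1
  c_4 = (1)·(-22) + 0·21 + 0·17 + 0·43 + (-1)·(-25) = 3
  c_5 = (-2)·(-22) + 0·21 + 0·17 + (-1)·(43) + (0)·(-25) = 1
Expand coordinatewise in base 5:
  c_1 = 16 = 1·5^0 + 3·5^1
  c_2 = 22 = 2·5^0 + 4·5^1
  c_3 = 1 = 1·5^0
  c_4 = 3 = 3·5^0
  c_5 = 1 = 1·5^0
p-restricted factor λ_0 = (1, 2, 1, 3, 1)
p-restricted factor λ_1 = (3, 4, 0, 0, 0)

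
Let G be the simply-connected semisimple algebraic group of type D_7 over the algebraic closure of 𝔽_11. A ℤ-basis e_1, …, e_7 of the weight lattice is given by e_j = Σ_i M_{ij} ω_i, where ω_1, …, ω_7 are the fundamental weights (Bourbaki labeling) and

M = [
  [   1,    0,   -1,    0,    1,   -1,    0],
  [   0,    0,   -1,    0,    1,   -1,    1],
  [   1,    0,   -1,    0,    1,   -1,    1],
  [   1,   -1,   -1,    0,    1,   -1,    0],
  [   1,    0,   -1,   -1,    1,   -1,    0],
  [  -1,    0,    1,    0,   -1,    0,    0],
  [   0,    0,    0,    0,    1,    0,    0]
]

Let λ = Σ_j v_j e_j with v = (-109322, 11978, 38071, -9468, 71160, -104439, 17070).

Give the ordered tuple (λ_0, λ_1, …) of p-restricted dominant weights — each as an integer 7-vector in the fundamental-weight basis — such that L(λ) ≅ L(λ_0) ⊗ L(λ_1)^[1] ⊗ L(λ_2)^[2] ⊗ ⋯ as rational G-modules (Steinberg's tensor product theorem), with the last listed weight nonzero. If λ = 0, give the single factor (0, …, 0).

((2, 4, 0, 3, 10, 3, 1), (1, 7, 2, 1, 3, 0, 1), (2, 1, 0, 2, 3, 3, 5), (10, 6, 1, 1, 6, 2, 9), (1, 10, 3, 1, 2, 5, 4))

In the fundamental-weight basis, λ has coordinates c = M·v (v = (-109322, 11978, 38071, -9468, 71160, -104439, 17070)):
  c_1 = (1)·(-109322) + (0)·(11978) + (-1)·(38071) + (0)·(-9468) + (1)·(71160) + (-1)·(-104439) + (0)·(17070) = 28206
  c_2 = (0)·(-109322) + (0)·(11978) + (-1)·(38071) + (0)·(-9468) + (1)·(71160) + (-1)·(-104439) + (1)·(17070) = 154598
  c_3 = (1)·(-109322) + (0)·(11978) + (-1)·(38071) + (0)·(-9468) + (1)·(71160) + (-1)·(-104439) + (1)·(17070) = 45276
  c_4 = (1)·(-109322) + (-1)·(11978) + (-1)·(38071) + (0)·(-9468) + (1)·(71160) + (-1)·(-104439) + (0)·(17070) = 16228
  c_5 = (1)·(-109322) + (0)·(11978) + (-1)·(38071) + (-1)·(-9468) + (1)·(71160) + (-1)·(-104439) + (0)·(17070) = 37674
  c_6 = (-1)·(-109322) + (0)·(11978) + (1)·(38071) + (0)·(-9468) + (-1)·(71160) + (0)·(-104439) + (0)·(17070) = 76233
  c_7 = (0)·(-109322) + (0)·(11978) + (0)·(38071) + (0)·(-9468) + (1)·(71160) + (0)·(-104439) + (0)·(17070) = 71160
Writing each c_i in base p = 11:
  c_1 = 28206 = 2·11^0 + 1·11^1 + 2·11^2 + 10·11^3 + 1·11^4
  c_2 = 154598 = 4·11^0 + 7·11^1 + 1·11^2 + 6·11^3 + 10·11^4
  c_3 = 45276 = 0·11^0 + 2·11^1 + 0·11^2 + 1·11^3 + 3·11^4
  c_4 = 16228 = 3·11^0 + 1·11^1 + 2·11^2 + 1·11^3 + 1·11^4
  c_5 = 37674 = 10·11^0 + 3·11^1 + 3·11^2 + 6·11^3 + 2·11^4
  c_6 = 76233 = 3·11^0 + 0·11^1 + 3·11^2 + 2·11^3 + 5·11^4
  c_7 = 71160 = 1·11^0 + 1·11^1 + 5·11^2 + 9·11^3 + 4·11^4
p-restricted factor λ_0 = (2, 4, 0, 3, 10, 3, 1)
p-restricted factor λ_1 = (1, 7, 2, 1, 3, 0, 1)
p-restricted factor λ_2 = (2, 1, 0, 2, 3, 3, 5)
p-restricted factor λ_3 = (10, 6, 1, 1, 6, 2, 9)
p-restricted factor λ_4 = (1, 10, 3, 1, 2, 5, 4)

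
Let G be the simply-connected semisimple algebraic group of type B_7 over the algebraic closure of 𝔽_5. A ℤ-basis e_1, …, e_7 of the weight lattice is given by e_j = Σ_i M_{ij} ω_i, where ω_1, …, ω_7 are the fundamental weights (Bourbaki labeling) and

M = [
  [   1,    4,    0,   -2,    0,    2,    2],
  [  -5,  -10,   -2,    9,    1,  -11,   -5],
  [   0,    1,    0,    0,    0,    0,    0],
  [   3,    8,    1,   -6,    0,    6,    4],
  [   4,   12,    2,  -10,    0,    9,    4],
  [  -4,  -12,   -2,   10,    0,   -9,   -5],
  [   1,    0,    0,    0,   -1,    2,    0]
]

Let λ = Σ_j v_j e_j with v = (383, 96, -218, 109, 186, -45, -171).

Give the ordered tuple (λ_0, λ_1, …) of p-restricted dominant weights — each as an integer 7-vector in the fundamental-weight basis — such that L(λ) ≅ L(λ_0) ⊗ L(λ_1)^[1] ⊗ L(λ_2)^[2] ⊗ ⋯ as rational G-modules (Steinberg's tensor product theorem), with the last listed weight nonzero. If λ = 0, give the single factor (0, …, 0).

ω-coordinates c = M·v, v = (383, 96, -218, 109, 186, -45, -171):
  c_1 = 1·383 + 4·96 + (0)·(-218) + (-2)·(109) + 0·186 + (2)·(-45) + (2)·(-171) = 117
  c_2 = (-5)·(383) + (-10)·(96) + (-2)·(-218) + 9·109 + 1·186 + (-11)·(-45) + (-5)·(-171) = 78
  c_3 = 0·383 + 1·96 + (0)·(-218) + 0·109 + 0·186 + (0)·(-45) + (0)·(-171) = 96
  c_4 = 3·383 + 8·96 + (1)·(-218) + (-6)·(109) + 0·186 + (6)·(-45) + (4)·(-171) = 91
  c_5 = 4·383 + 12·96 + (2)·(-218) + (-10)·(109) + 0·186 + (9)·(-45) + (4)·(-171) = 69
  c_6 = (-4)·(383) + (-12)·(96) + (-2)·(-218) + 10·109 + 0·186 + (-9)·(-45) + (-5)·(-171) = 102
  c_7 = 1·383 + 0·96 + (0)·(-218) + 0·109 + (-1)·(186) + (2)·(-45) + (0)·(-171) = 107
Base-5 expansion of each c_i:
  c_1 = 117 = 2·5^0 + 3·5^1 + 4·5^2
  c_2 = 78 = 3·5^0 + 0·5^1 + 3·5^2
  c_3 = 96 = 1·5^0 + 4·5^1 + 3·5^2
  c_4 = 91 = 1·5^0 + 3·5^1 + 3·5^2
  c_5 = 69 = 4·5^0 + 3·5^1 + 2·5^2
  c_6 = 102 = 2·5^0 + 0·5^1 + 4·5^2
  c_7 = 107 = 2·5^0 + 1·5^1 + 4·5^2
Factor λ_0 = (2, 3, 1, 1, 4, 2, 2)
Factor λ_1 = (3, 0, 4, 3, 3, 0, 1)
Factor λ_2 = (4, 3, 3, 3, 2, 4, 4)

((2, 3, 1, 1, 4, 2, 2), (3, 0, 4, 3, 3, 0, 1), (4, 3, 3, 3, 2, 4, 4))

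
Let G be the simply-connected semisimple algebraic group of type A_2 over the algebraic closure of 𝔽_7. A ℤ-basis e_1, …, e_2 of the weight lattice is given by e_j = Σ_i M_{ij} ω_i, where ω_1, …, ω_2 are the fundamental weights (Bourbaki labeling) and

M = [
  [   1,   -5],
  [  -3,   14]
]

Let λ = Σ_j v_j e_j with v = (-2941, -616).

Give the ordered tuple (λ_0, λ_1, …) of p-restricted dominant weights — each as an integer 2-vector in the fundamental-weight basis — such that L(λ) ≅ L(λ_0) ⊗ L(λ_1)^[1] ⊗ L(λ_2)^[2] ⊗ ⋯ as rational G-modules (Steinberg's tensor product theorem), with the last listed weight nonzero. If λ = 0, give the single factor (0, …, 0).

((6, 3), (5, 0), (2, 4))

Converting to the ω-basis (c_i = row i of M dotted with v = (-2941, -616)):
  c_1 = (1)·(-2941) + (-5)·(-616) = 139
  c_2 = (-3)·(-2941) + (14)·(-616) = 199
Expand coordinatewise in base 7:
  c_1 = 139 = 6·7^0 + 5·7^1 + 2·7^2
  c_2 = 199 = 3·7^0 + 0·7^1 + 4·7^2
p-restricted factor λ_0 = (6, 3)
p-restricted factor λ_1 = (5, 0)
p-restricted factor λ_2 = (2, 4)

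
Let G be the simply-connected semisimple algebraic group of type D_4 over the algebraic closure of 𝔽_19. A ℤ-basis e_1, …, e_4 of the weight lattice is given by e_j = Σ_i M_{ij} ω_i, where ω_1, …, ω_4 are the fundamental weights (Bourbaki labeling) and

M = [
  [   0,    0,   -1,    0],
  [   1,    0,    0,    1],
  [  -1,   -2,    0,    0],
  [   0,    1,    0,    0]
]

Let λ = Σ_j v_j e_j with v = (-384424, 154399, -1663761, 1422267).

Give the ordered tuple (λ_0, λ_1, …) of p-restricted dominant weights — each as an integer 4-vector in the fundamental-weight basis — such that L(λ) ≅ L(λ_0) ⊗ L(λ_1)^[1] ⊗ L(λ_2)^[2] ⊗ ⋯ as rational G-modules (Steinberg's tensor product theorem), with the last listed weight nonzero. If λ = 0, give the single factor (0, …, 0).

((7, 6, 6, 5), (14, 17, 9, 13), (10, 5, 0, 9), (14, 18, 11, 3), (12, 7, 0, 1))

Converting to the ω-basis (c_i = row i of M dotted with v = (-384424, 154399, -1663761, 1422267)):
  c_1 = 0*-384424 + 0*154399 + -1*-1663761 + 0*1422267 = 1663761
  c_2 = 1*-384424 + 0*154399 + 0*-1663761 + 1*1422267 = 1037843
  c_3 = -1*-384424 + -2*154399 + 0*-1663761 + 0*1422267 = 75626
  c_4 = 0*-384424 + 1*154399 + 0*-1663761 + 0*1422267 = 154399
Base-19 expansion of each c_i:
  c_1 = 1663761 = 7·19^0 + 14·19^1 + 10·19^2 + 14·19^3 + 12·19^4
  c_2 = 1037843 = 6·19^0 + 17·19^1 + 5·19^2 + 18·19^3 + 7·19^4
  c_3 = 75626 = 6·19^0 + 9·19^1 + 0·19^2 + 11·19^3
  c_4 = 154399 = 5·19^0 + 13·19^1 + 9·19^2 + 3·19^3 + 1·19^4
λ_0 = (7, 6, 6, 5)
λ_1 = (14, 17, 9, 13)
λ_2 = (10, 5, 0, 9)
λ_3 = (14, 18, 11, 3)
λ_4 = (12, 7, 0, 1)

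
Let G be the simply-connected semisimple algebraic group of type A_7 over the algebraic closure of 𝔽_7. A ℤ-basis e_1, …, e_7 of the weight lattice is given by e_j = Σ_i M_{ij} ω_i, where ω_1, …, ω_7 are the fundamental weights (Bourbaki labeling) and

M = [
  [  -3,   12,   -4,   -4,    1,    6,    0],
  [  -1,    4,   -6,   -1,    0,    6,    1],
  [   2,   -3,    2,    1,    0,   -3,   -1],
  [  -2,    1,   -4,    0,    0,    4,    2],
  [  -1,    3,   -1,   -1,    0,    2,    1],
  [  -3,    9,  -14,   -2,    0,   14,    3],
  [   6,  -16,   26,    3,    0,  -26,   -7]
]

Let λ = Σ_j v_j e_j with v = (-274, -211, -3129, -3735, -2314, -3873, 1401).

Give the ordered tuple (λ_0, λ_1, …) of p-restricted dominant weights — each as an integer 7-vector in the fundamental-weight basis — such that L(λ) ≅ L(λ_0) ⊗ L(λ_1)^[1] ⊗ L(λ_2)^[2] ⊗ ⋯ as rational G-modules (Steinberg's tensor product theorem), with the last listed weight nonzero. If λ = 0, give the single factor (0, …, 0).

((5, 4, 2, 2, 6, 5, 1), (6, 0, 2, 2, 1, 4, 2), (3, 2, 6, 3, 3, 3, 1))

Change of basis e → ω: c = M·v where v = (-274, -211, -3129, -3735, -2314, -3873, 1401):
  c_1 = -3*-274 + 12*-211 + -4*-3129 + -4*-3735 + 1*-2314 + 6*-3873 + 0*1401 = 194
  c_2 = -1*-274 + 4*-211 + -6*-3129 + -1*-3735 + 0*-2314 + 6*-3873 + 1*1401 = 102
  c_3 = 2*-274 + -3*-211 + 2*-3129 + 1*-3735 + 0*-2314 + -3*-3873 + -1*1401 = 310
  c_4 = -2*-274 + 1*-211 + -4*-3129 + 0*-3735 + 0*-2314 + 4*-3873 + 2*1401 = 163
  c_5 = -1*-274 + 3*-211 + -1*-3129 + -1*-3735 + 0*-2314 + 2*-3873 + 1*1401 = 160
  c_6 = -3*-274 + 9*-211 + -14*-3129 + -2*-3735 + 0*-2314 + 14*-3873 + 3*1401 = 180
  c_7 = 6*-274 + -16*-211 + 26*-3129 + 3*-3735 + 0*-2314 + -26*-3873 + -7*1401 = 64
Base-7 expansion of each c_i:
  c_1 = 194 = 5·7^0 + 6·7^1 + 3·7^2
  c_2 = 102 = 4·7^0 + 0·7^1 + 2·7^2
  c_3 = 310 = 2·7^0 + 2·7^1 + 6·7^2
  c_4 = 163 = 2·7^0 + 2·7^1 + 3·7^2
  c_5 = 160 = 6·7^0 + 1·7^1 + 3·7^2
  c_6 = 180 = 5·7^0 + 4·7^1 + 3·7^2
  c_7 = 64 = 1·7^0 + 2·7^1 + 1·7^2
p-restricted factor λ_0 = (5, 4, 2, 2, 6, 5, 1)
p-restricted factor λ_1 = (6, 0, 2, 2, 1, 4, 2)
p-restricted factor λ_2 = (3, 2, 6, 3, 3, 3, 1)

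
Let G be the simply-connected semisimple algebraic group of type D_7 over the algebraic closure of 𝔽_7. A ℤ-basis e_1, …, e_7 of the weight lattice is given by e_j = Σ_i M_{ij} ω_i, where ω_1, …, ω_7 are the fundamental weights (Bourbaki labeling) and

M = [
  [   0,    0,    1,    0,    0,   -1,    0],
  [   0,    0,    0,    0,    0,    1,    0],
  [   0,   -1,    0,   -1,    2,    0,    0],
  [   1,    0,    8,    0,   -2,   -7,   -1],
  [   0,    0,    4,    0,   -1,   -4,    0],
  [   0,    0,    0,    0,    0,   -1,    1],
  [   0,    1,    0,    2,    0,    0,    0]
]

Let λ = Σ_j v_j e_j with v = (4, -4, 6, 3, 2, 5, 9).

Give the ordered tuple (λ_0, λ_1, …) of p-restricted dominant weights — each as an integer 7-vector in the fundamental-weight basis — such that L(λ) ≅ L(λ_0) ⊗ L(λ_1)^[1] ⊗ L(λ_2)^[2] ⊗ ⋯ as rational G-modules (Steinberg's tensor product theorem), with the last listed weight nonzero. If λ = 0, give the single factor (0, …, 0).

((1, 5, 5, 4, 2, 4, 2),)

In the fundamental-weight basis, λ has coordinates c = M·v (v = (4, -4, 6, 3, 2, 5, 9)):
  c_1 = 0*4 + 0*-4 + 1*6 + 0*3 + 0*2 + -1*5 + 0*9 = 1
  c_2 = 0*4 + 0*-4 + 0*6 + 0*3 + 0*2 + 1*5 + 0*9 = 5
  c_3 = 0*4 + -1*-4 + 0*6 + -1*3 + 2*2 + 0*5 + 0*9 = 5
  c_4 = 1*4 + 0*-4 + 8*6 + 0*3 + -2*2 + -7*5 + -1*9 = 4
  c_5 = 0*4 + 0*-4 + 4*6 + 0*3 + -1*2 + -4*5 + 0*9 = 2
  c_6 = 0*4 + 0*-4 + 0*6 + 0*3 + 0*2 + -1*5 + 1*9 = 4
  c_7 = 0*4 + 1*-4 + 0*6 + 2*3 + 0*2 + 0*5 + 0*9 = 2
Writing each c_i in base p = 7:
  c_1 = 1 = 1·7^0
  c_2 = 5 = 5·7^0
  c_3 = 5 = 5·7^0
  c_4 = 4 = 4·7^0
  c_5 = 2 = 2·7^0
  c_6 = 4 = 4·7^0
  c_7 = 2 = 2·7^0
p-restricted factor λ_0 = (1, 5, 5, 4, 2, 4, 2)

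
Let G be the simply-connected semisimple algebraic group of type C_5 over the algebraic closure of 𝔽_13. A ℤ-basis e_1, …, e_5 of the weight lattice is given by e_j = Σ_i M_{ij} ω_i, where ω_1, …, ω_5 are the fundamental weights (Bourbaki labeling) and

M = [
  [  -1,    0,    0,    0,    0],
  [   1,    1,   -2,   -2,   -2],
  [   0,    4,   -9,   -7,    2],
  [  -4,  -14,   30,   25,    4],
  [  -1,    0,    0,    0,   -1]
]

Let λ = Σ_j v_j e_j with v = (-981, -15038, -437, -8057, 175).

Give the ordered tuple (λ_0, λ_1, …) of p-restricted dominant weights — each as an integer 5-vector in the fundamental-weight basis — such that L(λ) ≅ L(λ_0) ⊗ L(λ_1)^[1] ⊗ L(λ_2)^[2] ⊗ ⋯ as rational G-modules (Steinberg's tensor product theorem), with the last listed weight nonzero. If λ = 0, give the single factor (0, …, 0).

((6, 8, 10, 10, 0), (10, 8, 1, 8, 10), (5, 3, 3, 3, 4))

Converting to the ω-basis (c_i = row i of M dotted with v = (-981, -15038, -437, -8057, 175)):
  c_1 = -1*-981 + 0*-15038 + 0*-437 + 0*-8057 + 0*175 = 981
  c_2 = 1*-981 + 1*-15038 + -2*-437 + -2*-8057 + -2*175 = 619
  c_3 = 0*-981 + 4*-15038 + -9*-437 + -7*-8057 + 2*175 = 530
  c_4 = -4*-981 + -14*-15038 + 30*-437 + 25*-8057 + 4*175 = 621
  c_5 = -1*-981 + 0*-15038 + 0*-437 + 0*-8057 + -1*175 = 806
p = 13; digits c_i = Σ_j d_{ij}·13^j, 0 ≤ d_{ij} < 13:
  c_1 = 981 = 6·13^0 + 10·13^1 + 5·13^2
  c_2 = 619 = 8·13^0 + 8·13^1 + 3·13^2
  c_3 = 530 = 10·13^0 + 1·13^1 + 3·13^2
  c_4 = 621 = 10·13^0 + 8·13^1 + 3·13^2
  c_5 = 806 = 0·13^0 + 10·13^1 + 4·13^2
Factor λ_0 = (6, 8, 10, 10, 0)
Factor λ_1 = (10, 8, 1, 8, 10)
Factor λ_2 = (5, 3, 3, 3, 4)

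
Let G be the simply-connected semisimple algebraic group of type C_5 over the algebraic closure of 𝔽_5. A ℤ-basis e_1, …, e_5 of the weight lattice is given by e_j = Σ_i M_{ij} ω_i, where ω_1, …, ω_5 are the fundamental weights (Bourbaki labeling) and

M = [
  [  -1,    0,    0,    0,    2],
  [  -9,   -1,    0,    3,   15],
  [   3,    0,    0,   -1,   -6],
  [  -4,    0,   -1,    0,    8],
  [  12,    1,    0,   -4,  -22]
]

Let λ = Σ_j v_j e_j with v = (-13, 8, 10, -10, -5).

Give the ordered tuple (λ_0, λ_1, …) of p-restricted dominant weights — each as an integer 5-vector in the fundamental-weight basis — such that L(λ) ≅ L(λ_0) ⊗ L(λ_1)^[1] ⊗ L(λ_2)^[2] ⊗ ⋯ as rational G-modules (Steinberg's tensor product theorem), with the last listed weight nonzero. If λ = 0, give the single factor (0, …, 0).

Compute c_i = Σ_j M_{ij} v_j with v = (-13, 8, 10, -10, -5):
  c_1 = -1*-13 + 0*8 + 0*10 + 0*-10 + 2*-5 = 3
  c_2 = -9*-13 + -1*8 + 0*10 + 3*-10 + 15*-5 = 4
  c_3 = 3*-13 + 0*8 + 0*10 + -1*-10 + -6*-5 = 1
  c_4 = -4*-13 + 0*8 + -1*10 + 0*-10 + 8*-5 = 2
  c_5 = 12*-13 + 1*8 + 0*10 + -4*-10 + -22*-5 = 2
Base-5 expansion of each c_i:
  c_1 = 3 = 3·5^0
  c_2 = 4 = 4·5^0
  c_3 = 1 = 1·5^0
  c_4 = 2 = 2·5^0
  c_5 = 2 = 2·5^0
λ_0 = (3, 4, 1, 2, 2)

((3, 4, 1, 2, 2),)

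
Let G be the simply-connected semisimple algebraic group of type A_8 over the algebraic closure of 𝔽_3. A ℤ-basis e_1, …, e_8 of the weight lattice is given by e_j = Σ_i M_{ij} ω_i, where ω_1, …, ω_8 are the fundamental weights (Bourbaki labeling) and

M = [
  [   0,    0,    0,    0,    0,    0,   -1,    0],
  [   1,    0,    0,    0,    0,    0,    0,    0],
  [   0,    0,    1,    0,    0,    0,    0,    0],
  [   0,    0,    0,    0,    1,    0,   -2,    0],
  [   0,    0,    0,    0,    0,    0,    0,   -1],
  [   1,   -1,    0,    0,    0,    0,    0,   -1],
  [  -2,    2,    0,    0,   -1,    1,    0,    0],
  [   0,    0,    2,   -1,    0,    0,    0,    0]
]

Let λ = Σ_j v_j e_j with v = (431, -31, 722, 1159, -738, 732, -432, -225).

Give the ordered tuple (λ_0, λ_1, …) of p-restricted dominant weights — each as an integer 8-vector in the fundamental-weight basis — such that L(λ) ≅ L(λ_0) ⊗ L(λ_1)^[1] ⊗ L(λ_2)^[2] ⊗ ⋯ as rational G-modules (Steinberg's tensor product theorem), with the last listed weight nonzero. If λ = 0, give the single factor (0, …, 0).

((0, 2, 2, 0, 0, 0, 0, 0), (0, 2, 0, 0, 0, 1, 2, 2), (0, 2, 2, 2, 1, 1, 0, 1), (1, 0, 2, 1, 2, 1, 2, 1), (2, 2, 2, 1, 2, 2, 0, 0), (1, 1, 2, 0, 0, 2, 2, 1))

Change of basis e → ω: c = M·v where v = (431, -31, 722, 1159, -738, 732, -432, -225):
  c_1 = 0·431 + (0)·(-31) + 0·722 + 0·1159 + (0)·(-738) + 0·732 + (-1)·(-432) + (0)·(-225) = 432
  c_2 = 1·431 + (0)·(-31) + 0·722 + 0·1159 + (0)·(-738) + 0·732 + (0)·(-432) + (0)·(-225) = 431
  c_3 = 0·431 + (0)·(-31) + 1·722 + 0·1159 + (0)·(-738) + 0·732 + (0)·(-432) + (0)·(-225) = 722
  c_4 = 0·431 + (0)·(-31) + 0·722 + 0·1159 + (1)·(-738) + 0·732 + (-2)·(-432) + (0)·(-225) = 126
  c_5 = 0·431 + (0)·(-31) + 0·722 + 0·1159 + (0)·(-738) + 0·732 + (0)·(-432) + (-1)·(-225) = 225
  c_6 = 1·431 + (-1)·(-31) + 0·722 + 0·1159 + (0)·(-738) + 0·732 + (0)·(-432) + (-1)·(-225) = 687
  c_7 = (-2)·(431) + (2)·(-31) + 0·722 + 0·1159 + (-1)·(-738) + 1·732 + (0)·(-432) + (0)·(-225) = 546
  c_8 = 0·431 + (0)·(-31) + 2·722 + (-1)·(1159) + (0)·(-738) + 0·732 + (0)·(-432) + (0)·(-225) = 285
Writing each c_i in base p = 3:
  c_1 = 432 = 0·3^0 + 0·3^1 + 0·3^2 + 1·3^3 + 2·3^4 + 1·3^5
  c_2 = 431 = 2·3^0 + 2·3^1 + 2·3^2 + 0·3^3 + 2·3^4 + 1·3^5
  c_3 = 722 = 2·3^0 + 0·3^1 + 2·3^2 + 2·3^3 + 2·3^4 + 2·3^5
  c_4 = 126 = 0·3^0 + 0·3^1 + 2·3^2 + 1·3^3 + 1·3^4
  c_5 = 225 = 0·3^0 + 0·3^1 + 1·3^2 + 2·3^3 + 2·3^4
  c_6 = 687 = 0·3^0 + 1·3^1 + 1·3^2 + 1·3^3 + 2·3^4 + 2·3^5
  c_7 = 546 = 0·3^0 + 2·3^1 + 0·3^2 + 2·3^3 + 0·3^4 + 2·3^5
  c_8 = 285 = 0·3^0 + 2·3^1 + 1·3^2 + 1·3^3 + 0·3^4 + 1·3^5
Factor λ_0 = (0, 2, 2, 0, 0, 0, 0, 0)
Factor λ_1 = (0, 2, 0, 0, 0, 1, 2, 2)
Factor λ_2 = (0, 2, 2, 2, 1, 1, 0, 1)
Factor λ_3 = (1, 0, 2, 1, 2, 1, 2, 1)
Factor λ_4 = (2, 2, 2, 1, 2, 2, 0, 0)
Factor λ_5 = (1, 1, 2, 0, 0, 2, 2, 1)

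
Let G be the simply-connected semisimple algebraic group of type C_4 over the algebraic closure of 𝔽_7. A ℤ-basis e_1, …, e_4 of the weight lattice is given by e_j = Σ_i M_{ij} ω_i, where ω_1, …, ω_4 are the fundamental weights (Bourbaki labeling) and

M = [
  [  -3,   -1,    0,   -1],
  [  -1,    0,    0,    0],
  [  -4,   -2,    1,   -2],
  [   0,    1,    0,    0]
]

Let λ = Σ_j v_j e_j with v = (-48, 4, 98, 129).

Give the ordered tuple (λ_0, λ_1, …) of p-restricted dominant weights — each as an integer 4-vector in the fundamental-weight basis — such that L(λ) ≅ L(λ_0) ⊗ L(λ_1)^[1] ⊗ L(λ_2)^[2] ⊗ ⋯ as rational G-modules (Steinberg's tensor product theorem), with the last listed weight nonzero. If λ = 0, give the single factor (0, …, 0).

((4, 6, 3, 4), (1, 6, 3, 0))

Change of basis e → ω: c = M·v where v = (-48, 4, 98, 129):
  c_1 = (-3)·(-48) + (-1)·(4) + (0)·(98) + (-1)·(129) = 11
  c_2 = (-1)·(-48) + (0)·(4) + (0)·(98) + (0)·(129) = 48
  c_3 = (-4)·(-48) + (-2)·(4) + (1)·(98) + (-2)·(129) = 24
  c_4 = (0)·(-48) + (1)·(4) + (0)·(98) + (0)·(129) = 4
p = 7; digits c_i = Σ_j d_{ij}·7^j, 0 ≤ d_{ij} < 7:
  c_1 = 11 = 4·7^0 + 1·7^1
  c_2 = 48 = 6·7^0 + 6·7^1
  c_3 = 24 = 3·7^0 + 3·7^1
  c_4 = 4 = 4·7^0
Factor λ_0 = (4, 6, 3, 4)
Factor λ_1 = (1, 6, 3, 0)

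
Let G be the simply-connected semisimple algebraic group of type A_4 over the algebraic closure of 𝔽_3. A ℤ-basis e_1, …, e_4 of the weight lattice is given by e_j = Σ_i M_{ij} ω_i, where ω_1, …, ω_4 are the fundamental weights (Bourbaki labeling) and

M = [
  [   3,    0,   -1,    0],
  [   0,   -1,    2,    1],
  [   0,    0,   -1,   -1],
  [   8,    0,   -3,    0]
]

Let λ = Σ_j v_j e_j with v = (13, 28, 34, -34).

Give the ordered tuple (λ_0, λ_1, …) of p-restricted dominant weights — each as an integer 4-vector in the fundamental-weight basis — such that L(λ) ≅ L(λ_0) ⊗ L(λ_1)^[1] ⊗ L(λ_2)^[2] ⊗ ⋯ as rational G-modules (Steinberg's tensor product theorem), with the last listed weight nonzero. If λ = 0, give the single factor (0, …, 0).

((2, 0, 0, 2), (1, 2, 0, 0))

Compute c_i = Σ_j M_{ij} v_j with v = (13, 28, 34, -34):
  c_1 = 3·13 + 0·28 + (-1)·(34) + (0)·(-34) = 5
  c_2 = 0·13 + (-1)·(28) + 2·34 + (1)·(-34) = 6
  c_3 = 0·13 + 0·28 + (-1)·(34) + (-1)·(-34) = 0
  c_4 = 8·13 + 0·28 + (-3)·(34) + (0)·(-34) = 2
p = 3; digits c_i = Σ_j d_{ij}·3^j, 0 ≤ d_{ij} < 3:
  c_1 = 5 = 2·3^0 + 1·3^1
  c_2 = 6 = 0·3^0 + 2·3^1
  c_3 = 0
  c_4 = 2 = 2·3^0
Factor λ_0 = (2, 0, 0, 2)
Factor λ_1 = (1, 2, 0, 0)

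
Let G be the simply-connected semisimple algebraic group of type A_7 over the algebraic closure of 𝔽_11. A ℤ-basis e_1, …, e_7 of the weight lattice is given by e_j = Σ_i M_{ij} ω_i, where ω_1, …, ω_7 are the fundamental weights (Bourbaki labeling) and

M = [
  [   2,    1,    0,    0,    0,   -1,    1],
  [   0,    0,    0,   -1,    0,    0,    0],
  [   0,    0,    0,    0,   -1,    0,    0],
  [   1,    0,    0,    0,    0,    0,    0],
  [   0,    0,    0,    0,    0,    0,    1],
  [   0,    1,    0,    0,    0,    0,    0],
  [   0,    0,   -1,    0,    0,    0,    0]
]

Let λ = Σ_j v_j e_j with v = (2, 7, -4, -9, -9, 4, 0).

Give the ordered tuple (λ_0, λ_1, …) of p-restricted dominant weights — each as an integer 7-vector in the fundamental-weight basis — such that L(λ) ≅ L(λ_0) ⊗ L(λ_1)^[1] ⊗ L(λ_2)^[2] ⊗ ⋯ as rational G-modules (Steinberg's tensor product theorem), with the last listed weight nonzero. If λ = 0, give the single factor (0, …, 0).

Converting to the ω-basis (c_i = row i of M dotted with v = (2, 7, -4, -9, -9, 4, 0)):
  c_1 = (2)·(2) + (1)·(7) + (0)·(-4) + (0)·(-9) + (0)·(-9) + (-1)·(4) + (1)·(0) = 7
  c_2 = (0)·(2) + (0)·(7) + (0)·(-4) + (-1)·(-9) + (0)·(-9) + (0)·(4) + (0)·(0) = 9
  c_3 = (0)·(2) + (0)·(7) + (0)·(-4) + (0)·(-9) + (-1)·(-9) + (0)·(4) + (0)·(0) = 9
  c_4 = (1)·(2) + (0)·(7) + (0)·(-4) + (0)·(-9) + (0)·(-9) + (0)·(4) + (0)·(0) = 2
  c_5 = (0)·(2) + (0)·(7) + (0)·(-4) + (0)·(-9) + (0)·(-9) + (0)·(4) + (1)·(0) = 0
  c_6 = (0)·(2) + (1)·(7) + (0)·(-4) + (0)·(-9) + (0)·(-9) + (0)·(4) + (0)·(0) = 7
  c_7 = (0)·(2) + (0)·(7) + (-1)·(-4) + (0)·(-9) + (0)·(-9) + (0)·(4) + (0)·(0) = 4
p = 11; digits c_i = Σ_j d_{ij}·11^j, 0 ≤ d_{ij} < 11:
  c_1 = 7 = 7·11^0
  c_2 = 9 = 9·11^0
  c_3 = 9 = 9·11^0
  c_4 = 2 = 2·11^0
  c_5 = 0
  c_6 = 7 = 7·11^0
  c_7 = 4 = 4·11^0
Factor λ_0 = (7, 9, 9, 2, 0, 7, 4)

((7, 9, 9, 2, 0, 7, 4),)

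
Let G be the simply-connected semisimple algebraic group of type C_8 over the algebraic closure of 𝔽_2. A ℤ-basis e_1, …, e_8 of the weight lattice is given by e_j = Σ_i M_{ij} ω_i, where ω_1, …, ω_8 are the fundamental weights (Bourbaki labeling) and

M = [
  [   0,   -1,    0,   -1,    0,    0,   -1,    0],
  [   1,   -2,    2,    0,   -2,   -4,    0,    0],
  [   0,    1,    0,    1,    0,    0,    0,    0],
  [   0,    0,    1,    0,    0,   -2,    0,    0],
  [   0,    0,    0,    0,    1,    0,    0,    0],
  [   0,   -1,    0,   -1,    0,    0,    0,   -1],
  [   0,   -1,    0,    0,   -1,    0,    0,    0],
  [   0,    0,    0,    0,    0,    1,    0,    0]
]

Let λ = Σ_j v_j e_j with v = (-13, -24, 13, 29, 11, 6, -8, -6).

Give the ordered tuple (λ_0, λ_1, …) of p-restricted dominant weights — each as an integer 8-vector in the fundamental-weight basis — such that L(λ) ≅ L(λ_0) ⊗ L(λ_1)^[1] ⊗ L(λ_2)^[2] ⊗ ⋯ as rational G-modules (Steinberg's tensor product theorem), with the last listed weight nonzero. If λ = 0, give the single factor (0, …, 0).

Compute c_i = Σ_j M_{ij} v_j with v = (-13, -24, 13, 29, 11, 6, -8, -6):
  c_1 = 0*-13 + -1*-24 + 0*13 + -1*29 + 0*11 + 0*6 + -1*-8 + 0*-6 = 3
  c_2 = 1*-13 + -2*-24 + 2*13 + 0*29 + -2*11 + -4*6 + 0*-8 + 0*-6 = 15
  c_3 = 0*-13 + 1*-24 + 0*13 + 1*29 + 0*11 + 0*6 + 0*-8 + 0*-6 = 5
  c_4 = 0*-13 + 0*-24 + 1*13 + 0*29 + 0*11 + -2*6 + 0*-8 + 0*-6 = 1
  c_5 = 0*-13 + 0*-24 + 0*13 + 0*29 + 1*11 + 0*6 + 0*-8 + 0*-6 = 11
  c_6 = 0*-13 + -1*-24 + 0*13 + -1*29 + 0*11 + 0*6 + 0*-8 + -1*-6 = 1
  c_7 = 0*-13 + -1*-24 + 0*13 + 0*29 + -1*11 + 0*6 + 0*-8 + 0*-6 = 13
  c_8 = 0*-13 + 0*-24 + 0*13 + 0*29 + 0*11 + 1*6 + 0*-8 + 0*-6 = 6
Expand coordinatewise in base 2:
  c_1 = 3 = 1·2^0 + 1·2^1
  c_2 = 15 = 1·2^0 + 1·2^1 + 1·2^2 + 1·2^3
  c_3 = 5 = 1·2^0 + 0·2^1 + 1·2^2
  c_4 = 1 = 1·2^0
  c_5 = 11 = 1·2^0 + 1·2^1 + 0·2^2 + 1·2^3
  c_6 = 1 = 1·2^0
  c_7 = 13 = 1·2^0 + 0·2^1 + 1·2^2 + 1·2^3
  c_8 = 6 = 0·2^0 + 1·2^1 + 1·2^2
λ_0 = (1, 1, 1, 1, 1, 1, 1, 0)
λ_1 = (1, 1, 0, 0, 1, 0, 0, 1)
λ_2 = (0, 1, 1, 0, 0, 0, 1, 1)
λ_3 = (0, 1, 0, 0, 1, 0, 1, 0)

((1, 1, 1, 1, 1, 1, 1, 0), (1, 1, 0, 0, 1, 0, 0, 1), (0, 1, 1, 0, 0, 0, 1, 1), (0, 1, 0, 0, 1, 0, 1, 0))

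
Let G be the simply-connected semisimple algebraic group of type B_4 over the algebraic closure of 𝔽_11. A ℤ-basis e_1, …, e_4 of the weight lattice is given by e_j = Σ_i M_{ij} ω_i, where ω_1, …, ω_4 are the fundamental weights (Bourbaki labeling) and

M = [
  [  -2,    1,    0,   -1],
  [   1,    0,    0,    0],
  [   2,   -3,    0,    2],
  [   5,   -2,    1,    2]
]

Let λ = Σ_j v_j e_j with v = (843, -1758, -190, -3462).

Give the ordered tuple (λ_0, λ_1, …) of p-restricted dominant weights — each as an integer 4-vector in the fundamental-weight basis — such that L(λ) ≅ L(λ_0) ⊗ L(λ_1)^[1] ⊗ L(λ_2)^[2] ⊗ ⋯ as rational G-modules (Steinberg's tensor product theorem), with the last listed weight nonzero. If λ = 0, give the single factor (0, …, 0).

Converting to the ω-basis (c_i = row i of M dotted with v = (843, -1758, -190, -3462)):
  c_1 = -2*843 + 1*-1758 + 0*-190 + -1*-3462 = 18
  c_2 = 1*843 + 0*-1758 + 0*-190 + 0*-3462 = 843
  c_3 = 2*843 + -3*-1758 + 0*-190 + 2*-3462 = 36
  c_4 = 5*843 + -2*-1758 + 1*-190 + 2*-3462 = 617
Base-11 expansion of each c_i:
  c_1 = 18 = 7·11^0 + 1·11^1
  c_2 = 843 = 7·11^0 + 10·11^1 + 6·11^2
  c_3 = 36 = 3·11^0 + 3·11^1
  c_4 = 617 = 1·11^0 + 1·11^1 + 5·11^2
λ_0 = (7, 7, 3, 1)
λ_1 = (1, 10, 3, 1)
λ_2 = (0, 6, 0, 5)

((7, 7, 3, 1), (1, 10, 3, 1), (0, 6, 0, 5))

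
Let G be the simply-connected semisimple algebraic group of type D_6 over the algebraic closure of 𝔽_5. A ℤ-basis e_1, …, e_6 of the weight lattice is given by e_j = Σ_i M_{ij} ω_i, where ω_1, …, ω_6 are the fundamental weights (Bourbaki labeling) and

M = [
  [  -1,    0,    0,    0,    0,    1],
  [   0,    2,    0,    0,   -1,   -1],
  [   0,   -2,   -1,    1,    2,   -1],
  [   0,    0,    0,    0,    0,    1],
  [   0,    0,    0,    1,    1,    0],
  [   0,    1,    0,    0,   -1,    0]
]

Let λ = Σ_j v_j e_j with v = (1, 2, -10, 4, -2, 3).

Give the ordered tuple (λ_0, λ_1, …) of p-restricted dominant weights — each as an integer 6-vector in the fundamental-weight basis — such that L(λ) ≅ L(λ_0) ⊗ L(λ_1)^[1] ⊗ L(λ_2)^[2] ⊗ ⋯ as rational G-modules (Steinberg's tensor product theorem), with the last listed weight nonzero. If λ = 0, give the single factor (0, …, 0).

In the fundamental-weight basis, λ has coordinates c = M·v (v = (1, 2, -10, 4, -2, 3)):
  c_1 = (-1)·(1) + (0)·(2) + (0)·(-10) + (0)·(4) + (0)·(-2) + (1)·(3) = 2
  c_2 = (0)·(1) + (2)·(2) + (0)·(-10) + (0)·(4) + (-1)·(-2) + (-1)·(3) = 3
  c_3 = (0)·(1) + (-2)·(2) + (-1)·(-10) + (1)·(4) + (2)·(-2) + (-1)·(3) = 3
  c_4 = (0)·(1) + (0)·(2) + (0)·(-10) + (0)·(4) + (0)·(-2) + (1)·(3) = 3
  c_5 = (0)·(1) + (0)·(2) + (0)·(-10) + (1)·(4) + (1)·(-2) + (0)·(3) = 2
  c_6 = (0)·(1) + (1)·(2) + (0)·(-10) + (0)·(4) + (-1)·(-2) + (0)·(3) = 4
Expand coordinatewise in base 5:
  c_1 = 2 = 2·5^0
  c_2 = 3 = 3·5^0
  c_3 = 3 = 3·5^0
  c_4 = 3 = 3·5^0
  c_5 = 2 = 2·5^0
  c_6 = 4 = 4·5^0
λ_0 = (2, 3, 3, 3, 2, 4)

((2, 3, 3, 3, 2, 4),)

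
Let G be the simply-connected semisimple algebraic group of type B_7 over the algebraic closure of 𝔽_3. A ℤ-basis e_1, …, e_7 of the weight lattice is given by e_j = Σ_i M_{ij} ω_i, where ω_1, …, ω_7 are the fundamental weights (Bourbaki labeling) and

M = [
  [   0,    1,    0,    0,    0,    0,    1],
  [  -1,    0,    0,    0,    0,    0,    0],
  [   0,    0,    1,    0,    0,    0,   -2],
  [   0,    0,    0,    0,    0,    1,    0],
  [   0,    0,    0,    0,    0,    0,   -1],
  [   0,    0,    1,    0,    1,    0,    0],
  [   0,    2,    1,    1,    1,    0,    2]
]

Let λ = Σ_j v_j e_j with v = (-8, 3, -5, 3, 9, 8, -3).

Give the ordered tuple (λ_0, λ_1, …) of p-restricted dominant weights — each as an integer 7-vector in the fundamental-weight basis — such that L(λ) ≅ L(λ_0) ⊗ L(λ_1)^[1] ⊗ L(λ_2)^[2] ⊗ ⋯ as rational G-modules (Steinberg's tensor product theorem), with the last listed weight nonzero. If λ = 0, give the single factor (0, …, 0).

In the fundamental-weight basis, λ has coordinates c = M·v (v = (-8, 3, -5, 3, 9, 8, -3)):
  c_1 = 0*-8 + 1*3 + 0*-5 + 0*3 + 0*9 + 0*8 + 1*-3 = 0
  c_2 = -1*-8 + 0*3 + 0*-5 + 0*3 + 0*9 + 0*8 + 0*-3 = 8
  c_3 = 0*-8 + 0*3 + 1*-5 + 0*3 + 0*9 + 0*8 + -2*-3 = 1
  c_4 = 0*-8 + 0*3 + 0*-5 + 0*3 + 0*9 + 1*8 + 0*-3 = 8
  c_5 = 0*-8 + 0*3 + 0*-5 + 0*3 + 0*9 + 0*8 + -1*-3 = 3
  c_6 = 0*-8 + 0*3 + 1*-5 + 0*3 + 1*9 + 0*8 + 0*-3 = 4
  c_7 = 0*-8 + 2*3 + 1*-5 + 1*3 + 1*9 + 0*8 + 2*-3 = 7
p = 3; digits c_i = Σ_j d_{ij}·3^j, 0 ≤ d_{ij} < 3:
  c_1 = 0
  c_2 = 8 = 2·3^0 + 2·3^1
  c_3 = 1 = 1·3^0
  c_4 = 8 = 2·3^0 + 2·3^1
  c_5 = 3 = 0·3^0 + 1·3^1
  c_6 = 4 = 1·3^0 + 1·3^1
  c_7 = 7 = 1·3^0 + 2·3^1
p-restricted factor λ_0 = (0, 2, 1, 2, 0, 1, 1)
p-restricted factor λ_1 = (0, 2, 0, 2, 1, 1, 2)

((0, 2, 1, 2, 0, 1, 1), (0, 2, 0, 2, 1, 1, 2))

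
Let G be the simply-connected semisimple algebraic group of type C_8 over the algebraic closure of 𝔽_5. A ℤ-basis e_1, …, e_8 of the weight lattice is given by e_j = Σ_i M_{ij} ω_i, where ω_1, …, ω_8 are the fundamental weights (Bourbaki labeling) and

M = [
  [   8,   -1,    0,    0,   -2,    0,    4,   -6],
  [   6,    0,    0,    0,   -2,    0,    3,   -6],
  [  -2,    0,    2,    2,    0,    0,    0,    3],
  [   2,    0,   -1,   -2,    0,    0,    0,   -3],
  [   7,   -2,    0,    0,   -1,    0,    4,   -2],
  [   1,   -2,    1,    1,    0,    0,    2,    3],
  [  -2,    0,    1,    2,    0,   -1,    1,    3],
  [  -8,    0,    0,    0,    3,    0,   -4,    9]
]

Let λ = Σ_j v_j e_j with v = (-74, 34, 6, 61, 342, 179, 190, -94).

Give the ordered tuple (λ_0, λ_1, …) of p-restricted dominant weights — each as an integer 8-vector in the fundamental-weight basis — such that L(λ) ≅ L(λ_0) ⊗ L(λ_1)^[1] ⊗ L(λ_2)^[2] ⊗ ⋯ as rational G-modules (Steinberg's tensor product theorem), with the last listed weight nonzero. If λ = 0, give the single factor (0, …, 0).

((4, 1, 0, 1, 0, 3, 0, 2), (2, 1, 0, 1, 4, 4, 1, 2))

ω-coordinates c = M·v, v = (-74, 34, 6, 61, 342, 179, 190, -94):
  c_1 = (8)·(-74) + (-1)·(34) + (0)·(6) + (0)·(61) + (-2)·(342) + (0)·(179) + (4)·(190) + (-6)·(-94) = 14
  c_2 = (6)·(-74) + (0)·(34) + (0)·(6) + (0)·(61) + (-2)·(342) + (0)·(179) + (3)·(190) + (-6)·(-94) = 6
  c_3 = (-2)·(-74) + (0)·(34) + (2)·(6) + (2)·(61) + (0)·(342) + (0)·(179) + (0)·(190) + (3)·(-94) = 0
  c_4 = (2)·(-74) + (0)·(34) + (-1)·(6) + (-2)·(61) + (0)·(342) + (0)·(179) + (0)·(190) + (-3)·(-94) = 6
  c_5 = (7)·(-74) + (-2)·(34) + (0)·(6) + (0)·(61) + (-1)·(342) + (0)·(179) + (4)·(190) + (-2)·(-94) = 20
  c_6 = (1)·(-74) + (-2)·(34) + (1)·(6) + (1)·(61) + (0)·(342) + (0)·(179) + (2)·(190) + (3)·(-94) = 23
  c_7 = (-2)·(-74) + (0)·(34) + (1)·(6) + (2)·(61) + (0)·(342) + (-1)·(179) + (1)·(190) + (3)·(-94) = 5
  c_8 = (-8)·(-74) + (0)·(34) + (0)·(6) + (0)·(61) + (3)·(342) + (0)·(179) + (-4)·(190) + (9)·(-94) = 12
Writing each c_i in base p = 5:
  c_1 = 14 = 4·5^0 + 2·5^1
  c_2 = 6 = 1·5^0 + 1·5^1
  c_3 = 0
  c_4 = 6 = 1·5^0 + 1·5^1
  c_5 = 20 = 0·5^0 + 4·5^1
  c_6 = 23 = 3·5^0 + 4·5^1
  c_7 = 5 = 0·5^0 + 1·5^1
  c_8 = 12 = 2·5^0 + 2·5^1
λ_0 = (4, 1, 0, 1, 0, 3, 0, 2)
λ_1 = (2, 1, 0, 1, 4, 4, 1, 2)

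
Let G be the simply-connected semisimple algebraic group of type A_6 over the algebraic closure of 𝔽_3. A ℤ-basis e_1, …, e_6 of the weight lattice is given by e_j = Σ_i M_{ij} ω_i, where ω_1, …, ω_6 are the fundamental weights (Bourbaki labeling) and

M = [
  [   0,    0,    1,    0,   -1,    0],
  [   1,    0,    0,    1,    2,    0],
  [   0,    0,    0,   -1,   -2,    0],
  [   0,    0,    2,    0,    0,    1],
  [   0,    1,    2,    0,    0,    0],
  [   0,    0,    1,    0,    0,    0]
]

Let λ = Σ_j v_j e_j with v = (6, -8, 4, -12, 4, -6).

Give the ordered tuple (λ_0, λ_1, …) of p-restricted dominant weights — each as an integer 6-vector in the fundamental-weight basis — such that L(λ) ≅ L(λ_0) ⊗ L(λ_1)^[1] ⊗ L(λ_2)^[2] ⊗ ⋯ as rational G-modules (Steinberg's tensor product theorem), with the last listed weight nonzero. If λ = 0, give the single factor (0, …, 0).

((0, 2, 1, 2, 0, 1), (0, 0, 1, 0, 0, 1))

Compute c_i = Σ_j M_{ij} v_j with v = (6, -8, 4, -12, 4, -6):
  c_1 = (0)·(6) + (0)·(-8) + (1)·(4) + (0)·(-12) + (-1)·(4) + (0)·(-6) = 0
  c_2 = (1)·(6) + (0)·(-8) + (0)·(4) + (1)·(-12) + (2)·(4) + (0)·(-6) = 2
  c_3 = (0)·(6) + (0)·(-8) + (0)·(4) + (-1)·(-12) + (-2)·(4) + (0)·(-6) = 4
  c_4 = (0)·(6) + (0)·(-8) + (2)·(4) + (0)·(-12) + (0)·(4) + (1)·(-6) = 2
  c_5 = (0)·(6) + (1)·(-8) + (2)·(4) + (0)·(-12) + (0)·(4) + (0)·(-6) = 0
  c_6 = (0)·(6) + (0)·(-8) + (1)·(4) + (0)·(-12) + (0)·(4) + (0)·(-6) = 4
p = 3; digits c_i = Σ_j d_{ij}·3^j, 0 ≤ d_{ij} < 3:
  c_1 = 0
  c_2 = 2 = 2·3^0
  c_3 = 4 = 1·3^0 + 1·3^1
  c_4 = 2 = 2·3^0
  c_5 = 0
  c_6 = 4 = 1·3^0 + 1·3^1
λ_0 = (0, 2, 1, 2, 0, 1)
λ_1 = (0, 0, 1, 0, 0, 1)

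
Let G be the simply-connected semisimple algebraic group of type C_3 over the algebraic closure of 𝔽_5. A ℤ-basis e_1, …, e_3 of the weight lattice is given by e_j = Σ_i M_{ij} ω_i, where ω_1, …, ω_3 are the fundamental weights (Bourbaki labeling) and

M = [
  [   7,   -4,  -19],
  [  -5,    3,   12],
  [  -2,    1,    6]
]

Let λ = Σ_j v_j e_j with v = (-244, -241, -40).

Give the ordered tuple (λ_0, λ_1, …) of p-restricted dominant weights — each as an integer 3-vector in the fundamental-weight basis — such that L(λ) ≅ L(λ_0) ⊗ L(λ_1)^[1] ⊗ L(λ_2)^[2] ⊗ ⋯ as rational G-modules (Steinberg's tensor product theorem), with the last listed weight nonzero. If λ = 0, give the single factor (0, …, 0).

In the fundamental-weight basis, λ has coordinates c = M·v (v = (-244, -241, -40)):
  c_1 = 7*-244 + -4*-241 + -19*-40 = 16
  c_2 = -5*-244 + 3*-241 + 12*-40 = 17
  c_3 = -2*-244 + 1*-241 + 6*-40 = 7
Expand coordinatewise in base 5:
  c_1 = 16 = 1·5^0 + 3·5^1
  c_2 = 17 = 2·5^0 + 3·5^1
  c_3 = 7 = 2·5^0 + 1·5^1
Factor λ_0 = (1, 2, 2)
Factor λ_1 = (3, 3, 1)

((1, 2, 2), (3, 3, 1))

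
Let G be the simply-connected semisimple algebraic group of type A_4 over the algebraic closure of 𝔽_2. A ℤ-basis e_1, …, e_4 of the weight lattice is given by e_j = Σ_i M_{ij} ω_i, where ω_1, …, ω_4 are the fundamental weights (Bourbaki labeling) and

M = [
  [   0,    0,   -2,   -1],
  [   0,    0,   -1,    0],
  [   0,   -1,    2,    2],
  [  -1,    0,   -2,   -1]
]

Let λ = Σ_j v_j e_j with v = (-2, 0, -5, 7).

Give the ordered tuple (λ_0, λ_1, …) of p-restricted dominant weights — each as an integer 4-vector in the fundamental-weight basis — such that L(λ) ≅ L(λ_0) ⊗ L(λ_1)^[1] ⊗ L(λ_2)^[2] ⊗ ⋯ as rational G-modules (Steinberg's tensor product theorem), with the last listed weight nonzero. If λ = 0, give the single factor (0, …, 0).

((1, 1, 0, 1), (1, 0, 0, 0), (0, 1, 1, 1))

Converting to the ω-basis (c_i = row i of M dotted with v = (-2, 0, -5, 7)):
  c_1 = (0)·(-2) + (0)·(0) + (-2)·(-5) + (-1)·(7) = 3
  c_2 = (0)·(-2) + (0)·(0) + (-1)·(-5) + (0)·(7) = 5
  c_3 = (0)·(-2) + (-1)·(0) + (2)·(-5) + (2)·(7) = 4
  c_4 = (-1)·(-2) + (0)·(0) + (-2)·(-5) + (-1)·(7) = 5
Base-2 expansion of each c_i:
  c_1 = 3 = 1·2^0 + 1·2^1
  c_2 = 5 = 1·2^0 + 0·2^1 + 1·2^2
  c_3 = 4 = 0·2^0 + 0·2^1 + 1·2^2
  c_4 = 5 = 1·2^0 + 0·2^1 + 1·2^2
p-restricted factor λ_0 = (1, 1, 0, 1)
p-restricted factor λ_1 = (1, 0, 0, 0)
p-restricted factor λ_2 = (0, 1, 1, 1)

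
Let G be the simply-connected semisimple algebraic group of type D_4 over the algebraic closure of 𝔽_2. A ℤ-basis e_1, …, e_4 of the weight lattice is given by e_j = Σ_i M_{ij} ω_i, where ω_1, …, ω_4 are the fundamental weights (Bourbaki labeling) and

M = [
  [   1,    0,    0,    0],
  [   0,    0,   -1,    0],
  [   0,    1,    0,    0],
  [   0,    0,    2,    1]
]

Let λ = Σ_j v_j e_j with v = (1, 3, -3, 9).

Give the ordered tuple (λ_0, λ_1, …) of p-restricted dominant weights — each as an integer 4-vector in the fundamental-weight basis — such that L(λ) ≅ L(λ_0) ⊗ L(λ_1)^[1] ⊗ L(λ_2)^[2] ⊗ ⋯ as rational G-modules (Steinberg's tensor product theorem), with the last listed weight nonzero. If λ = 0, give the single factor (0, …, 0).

Change of basis e → ω: c = M·v where v = (1, 3, -3, 9):
  c_1 = (1)·(1) + (0)·(3) + (0)·(-3) + (0)·(9) = 1
  c_2 = (0)·(1) + (0)·(3) + (-1)·(-3) + (0)·(9) = 3
  c_3 = (0)·(1) + (1)·(3) + (0)·(-3) + (0)·(9) = 3
  c_4 = (0)·(1) + (0)·(3) + (2)·(-3) + (1)·(9) = 3
Base-2 expansion of each c_i:
  c_1 = 1 = 1·2^0
  c_2 = 3 = 1·2^0 + 1·2^1
  c_3 = 3 = 1·2^0 + 1·2^1
  c_4 = 3 = 1·2^0 + 1·2^1
Factor λ_0 = (1, 1, 1, 1)
Factor λ_1 = (0, 1, 1, 1)

((1, 1, 1, 1), (0, 1, 1, 1))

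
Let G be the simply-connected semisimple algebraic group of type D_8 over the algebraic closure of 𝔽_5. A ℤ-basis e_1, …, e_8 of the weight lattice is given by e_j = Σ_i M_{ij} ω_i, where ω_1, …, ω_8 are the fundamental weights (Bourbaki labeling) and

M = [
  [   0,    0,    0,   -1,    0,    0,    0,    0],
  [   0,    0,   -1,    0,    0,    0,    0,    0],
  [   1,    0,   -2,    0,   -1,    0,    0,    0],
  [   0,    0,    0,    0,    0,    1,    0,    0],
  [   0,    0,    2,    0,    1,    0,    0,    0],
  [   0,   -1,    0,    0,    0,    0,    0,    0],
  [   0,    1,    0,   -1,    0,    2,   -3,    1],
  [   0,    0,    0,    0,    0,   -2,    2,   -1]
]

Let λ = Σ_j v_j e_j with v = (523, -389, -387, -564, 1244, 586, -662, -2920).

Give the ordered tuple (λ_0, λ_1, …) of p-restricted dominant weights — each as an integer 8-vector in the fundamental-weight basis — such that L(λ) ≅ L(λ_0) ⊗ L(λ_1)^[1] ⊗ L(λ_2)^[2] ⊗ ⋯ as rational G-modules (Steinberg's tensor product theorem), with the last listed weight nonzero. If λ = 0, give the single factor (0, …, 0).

((4, 2, 3, 1, 0, 4, 3, 4), (2, 2, 0, 2, 4, 2, 2, 4), (2, 0, 2, 3, 3, 0, 1, 1), (4, 3, 0, 4, 3, 3, 3, 3))

Change of basis e → ω: c = M·v where v = (523, -389, -387, -564, 1244, 586, -662, -2920):
  c_1 = (0)·(523) + (0)·(-389) + (0)·(-387) + (-1)·(-564) + (0)·(1244) + (0)·(586) + (0)·(-662) + (0)·(-2920) = 564
  c_2 = (0)·(523) + (0)·(-389) + (-1)·(-387) + (0)·(-564) + (0)·(1244) + (0)·(586) + (0)·(-662) + (0)·(-2920) = 387
  c_3 = (1)·(523) + (0)·(-389) + (-2)·(-387) + (0)·(-564) + (-1)·(1244) + (0)·(586) + (0)·(-662) + (0)·(-2920) = 53
  c_4 = (0)·(523) + (0)·(-389) + (0)·(-387) + (0)·(-564) + (0)·(1244) + (1)·(586) + (0)·(-662) + (0)·(-2920) = 586
  c_5 = (0)·(523) + (0)·(-389) + (2)·(-387) + (0)·(-564) + (1)·(1244) + (0)·(586) + (0)·(-662) + (0)·(-2920) = 470
  c_6 = (0)·(523) + (-1)·(-389) + (0)·(-387) + (0)·(-564) + (0)·(1244) + (0)·(586) + (0)·(-662) + (0)·(-2920) = 389
  c_7 = (0)·(523) + (1)·(-389) + (0)·(-387) + (-1)·(-564) + (0)·(1244) + (2)·(586) + (-3)·(-662) + (1)·(-2920) = 413
  c_8 = (0)·(523) + (0)·(-389) + (0)·(-387) + (0)·(-564) + (0)·(1244) + (-2)·(586) + (2)·(-662) + (-1)·(-2920) = 424
p = 5; digits c_i = Σ_j d_{ij}·5^j, 0 ≤ d_{ij} < 5:
  c_1 = 564 = 4·5^0 + 2·5^1 + 2·5^2 + 4·5^3
  c_2 = 387 = 2·5^0 + 2·5^1 + 0·5^2 + 3·5^3
  c_3 = 53 = 3·5^0 + 0·5^1 + 2·5^2
  c_4 = 586 = 1·5^0 + 2·5^1 + 3·5^2 + 4·5^3
  c_5 = 470 = 0·5^0 + 4·5^1 + 3·5^2 + 3·5^3
  c_6 = 389 = 4·5^0 + 2·5^1 + 0·5^2 + 3·5^3
  c_7 = 413 = 3·5^0 + 2·5^1 + 1·5^2 + 3·5^3
  c_8 = 424 = 4·5^0 + 4·5^1 + 1·5^2 + 3·5^3
λ_0 = (4, 2, 3, 1, 0, 4, 3, 4)
λ_1 = (2, 2, 0, 2, 4, 2, 2, 4)
λ_2 = (2, 0, 2, 3, 3, 0, 1, 1)
λ_3 = (4, 3, 0, 4, 3, 3, 3, 3)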